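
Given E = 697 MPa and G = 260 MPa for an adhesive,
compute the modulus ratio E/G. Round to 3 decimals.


E/G ratio = 697 / 260 = 2.681

2.681


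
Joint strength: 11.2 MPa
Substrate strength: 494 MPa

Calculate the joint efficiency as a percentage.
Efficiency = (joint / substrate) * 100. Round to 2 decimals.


Efficiency = (11.2 / 494) * 100 = 2.27%

2.27


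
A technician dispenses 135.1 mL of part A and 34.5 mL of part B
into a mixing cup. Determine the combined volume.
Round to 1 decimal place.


Combined volume = 135.1 + 34.5
= 169.6 mL

169.6


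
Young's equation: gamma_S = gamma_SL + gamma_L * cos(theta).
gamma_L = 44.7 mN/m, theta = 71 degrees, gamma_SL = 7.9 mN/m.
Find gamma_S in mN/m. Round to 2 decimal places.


cos(71 deg) = 0.325568
gamma_S = 7.9 + 44.7 * 0.325568
= 22.45 mN/m

22.45


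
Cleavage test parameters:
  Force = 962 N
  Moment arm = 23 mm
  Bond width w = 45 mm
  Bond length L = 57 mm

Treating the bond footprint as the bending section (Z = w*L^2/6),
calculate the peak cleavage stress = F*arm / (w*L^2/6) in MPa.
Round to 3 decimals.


M = 962 * 23 = 22126 N*mm
Z = 45 * 57^2 / 6 = 146205 / 6 mm^3
sigma = M / Z = 6 * 22126 / 146205 = 132756 / 146205
= 0.908 MPa

0.908


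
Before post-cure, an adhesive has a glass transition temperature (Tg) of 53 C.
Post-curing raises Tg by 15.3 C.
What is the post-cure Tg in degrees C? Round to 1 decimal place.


Tg_post = Tg_base + delta_Tg
= 53 + 15.3
= 68.3 C

68.3


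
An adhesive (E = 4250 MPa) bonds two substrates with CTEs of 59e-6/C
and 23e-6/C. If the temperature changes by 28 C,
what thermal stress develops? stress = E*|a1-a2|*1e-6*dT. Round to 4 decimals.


Stress = 4250 * |59 - 23| * 1e-6 * 28
= 4.2840 MPa

4.2840


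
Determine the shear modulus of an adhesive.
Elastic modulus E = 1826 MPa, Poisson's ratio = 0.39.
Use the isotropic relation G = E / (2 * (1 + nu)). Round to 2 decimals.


G = 1826 / (2*(1+0.39)) = 1826 / 2.78
= 656.83 MPa

656.83


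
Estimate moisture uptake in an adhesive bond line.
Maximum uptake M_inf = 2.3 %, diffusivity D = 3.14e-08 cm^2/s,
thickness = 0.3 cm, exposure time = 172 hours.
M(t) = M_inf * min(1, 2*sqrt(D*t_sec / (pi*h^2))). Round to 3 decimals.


Convert time: 172 h = 619200 s
ratio = min(1, 2*sqrt(3.14e-08*619200/(pi*0.3^2)))
= 0.524462
M(t) = 2.3 * 0.524462 = 1.206%

1.206


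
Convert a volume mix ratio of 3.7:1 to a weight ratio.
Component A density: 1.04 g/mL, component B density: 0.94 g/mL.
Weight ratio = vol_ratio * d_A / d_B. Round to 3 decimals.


= 3.7 * 1.04 / 0.94 = 4.094

4.094


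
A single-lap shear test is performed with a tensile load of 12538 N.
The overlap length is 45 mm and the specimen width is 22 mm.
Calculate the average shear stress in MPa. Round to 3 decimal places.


Shear stress = F / (overlap * width)
= 12538 / (45 * 22)
= 12538 / 990
= 12.665 MPa

12.665


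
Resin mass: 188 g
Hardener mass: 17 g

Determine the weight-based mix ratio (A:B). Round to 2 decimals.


Ratio = 188 / 17 = 11.06

11.06


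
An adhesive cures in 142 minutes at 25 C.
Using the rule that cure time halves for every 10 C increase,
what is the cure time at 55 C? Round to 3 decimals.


Factor = 2^((55 - 25) / 10) = 8.0000
Cure time = 142 / 8.0000
= 17.750 minutes

17.750


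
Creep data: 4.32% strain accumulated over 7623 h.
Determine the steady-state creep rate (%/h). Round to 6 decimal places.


Rate = 4.32 / 7623 = 0.000567 %/h

0.000567


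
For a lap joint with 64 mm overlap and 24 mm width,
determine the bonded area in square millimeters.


Area = 64 * 24 = 1536 mm^2

1536


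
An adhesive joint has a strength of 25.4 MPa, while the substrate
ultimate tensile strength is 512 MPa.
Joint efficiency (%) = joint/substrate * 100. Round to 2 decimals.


Efficiency = 25.4 / 512 * 100
= 4.96%

4.96


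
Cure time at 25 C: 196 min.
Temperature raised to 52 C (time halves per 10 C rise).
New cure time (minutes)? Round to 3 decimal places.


Acceleration factor = 2^(27/10) = 6.4980
New time = 196 / 6.4980 = 30.163 min

30.163


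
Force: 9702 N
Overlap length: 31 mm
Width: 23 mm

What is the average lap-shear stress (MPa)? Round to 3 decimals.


Average shear stress = F / (overlap * width)
= 9702 / (31 * 23)
= 13.607 MPa

13.607


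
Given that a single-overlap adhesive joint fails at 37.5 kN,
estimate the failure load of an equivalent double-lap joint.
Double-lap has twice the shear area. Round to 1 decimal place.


Double-lap factor = 2
Expected load = 37.5 * 2 = 75.0 kN

75.0


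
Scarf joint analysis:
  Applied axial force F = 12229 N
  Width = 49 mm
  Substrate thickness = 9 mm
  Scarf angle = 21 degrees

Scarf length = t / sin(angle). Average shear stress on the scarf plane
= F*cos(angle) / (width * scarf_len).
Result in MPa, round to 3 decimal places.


Scarf length = 9 / sin(21 deg) = 25.1139 mm
cos(21 deg) = 0.933580
Shear = 12229 * 0.933580 / (49 * 25.1139)
= 9.278 MPa

9.278


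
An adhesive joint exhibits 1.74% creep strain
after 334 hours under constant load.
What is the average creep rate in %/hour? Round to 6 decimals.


Creep rate = strain / time
= 1.74 / 334
= 0.005210 %/h

0.005210


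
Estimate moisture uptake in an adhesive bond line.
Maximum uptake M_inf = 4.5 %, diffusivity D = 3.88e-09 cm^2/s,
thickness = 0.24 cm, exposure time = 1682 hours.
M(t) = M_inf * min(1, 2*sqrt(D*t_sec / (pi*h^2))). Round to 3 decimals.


Convert time: 1682 h = 6055200 s
ratio = min(1, 2*sqrt(3.88e-09*6055200/(pi*0.24^2)))
= 0.720649
M(t) = 4.5 * 0.720649 = 3.243%

3.243


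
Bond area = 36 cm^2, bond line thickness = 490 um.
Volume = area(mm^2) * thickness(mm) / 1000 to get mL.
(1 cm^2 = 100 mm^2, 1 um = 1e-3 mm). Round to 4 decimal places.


area_mm2 = 36 * 100 = 3600
blt_mm = 490 * 1e-3 = 0.49
vol_mm3 = 3600 * 0.49 = 1764.0
vol_mL = 1764.0 / 1000 = 1.7640 mL

1.7640


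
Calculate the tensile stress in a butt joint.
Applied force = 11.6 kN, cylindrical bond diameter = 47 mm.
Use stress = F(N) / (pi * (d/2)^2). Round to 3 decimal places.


A = pi * 23.5^2 = 1734.9445 mm^2
sigma = 11600.0 / 1734.9445 = 6.686 MPa

6.686


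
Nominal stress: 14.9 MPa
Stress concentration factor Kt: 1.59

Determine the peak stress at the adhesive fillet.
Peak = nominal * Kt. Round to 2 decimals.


Peak stress = 14.9 * 1.59
= 23.69 MPa

23.69


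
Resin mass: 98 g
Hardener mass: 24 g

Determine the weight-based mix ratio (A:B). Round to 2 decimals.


Ratio = 98 / 24 = 4.08

4.08


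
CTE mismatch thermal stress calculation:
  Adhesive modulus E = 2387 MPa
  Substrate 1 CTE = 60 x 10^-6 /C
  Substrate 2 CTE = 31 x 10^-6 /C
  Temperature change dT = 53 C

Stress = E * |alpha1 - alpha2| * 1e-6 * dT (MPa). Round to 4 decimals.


delta_alpha = |60 - 31| = 29 x 10^-6/C
Stress = 2387 * 29e-6 * 53
= 3.6688 MPa

3.6688


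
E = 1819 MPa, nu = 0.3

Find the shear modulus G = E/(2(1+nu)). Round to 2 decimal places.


G = 1819 / (2 * 1.30)
= 699.62 MPa

699.62


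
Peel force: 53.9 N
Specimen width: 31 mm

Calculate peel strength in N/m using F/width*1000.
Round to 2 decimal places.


Peel strength = 53.9 / 31 * 1000 = 1738.71 N/m

1738.71


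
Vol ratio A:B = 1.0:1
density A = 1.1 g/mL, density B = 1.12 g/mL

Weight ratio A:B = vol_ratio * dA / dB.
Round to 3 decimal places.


Weight ratio = 1.0 * 1.1 / 1.12
= 0.982

0.982


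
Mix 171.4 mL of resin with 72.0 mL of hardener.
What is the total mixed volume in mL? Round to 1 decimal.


Total = 171.4 + 72.0 = 243.4 mL

243.4


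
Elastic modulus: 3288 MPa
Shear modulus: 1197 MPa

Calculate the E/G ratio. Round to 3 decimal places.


E / G = 3288 / 1197 = 2.747

2.747


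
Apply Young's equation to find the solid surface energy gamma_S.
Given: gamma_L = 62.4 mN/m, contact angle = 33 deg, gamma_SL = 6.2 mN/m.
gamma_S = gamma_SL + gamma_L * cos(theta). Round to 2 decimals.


theta_rad = 33 * pi/180 = 0.575959
gamma_S = 6.2 + 62.4 * cos(0.575959)
= 58.53 mN/m

58.53


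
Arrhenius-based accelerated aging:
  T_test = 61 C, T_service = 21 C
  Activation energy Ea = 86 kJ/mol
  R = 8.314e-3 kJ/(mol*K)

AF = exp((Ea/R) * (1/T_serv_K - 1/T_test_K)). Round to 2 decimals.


T_test_K = 334.15, T_serv_K = 294.15
AF = exp((86/8.314e-3) * (1/294.15 - 1/334.15))
= 67.33

67.33


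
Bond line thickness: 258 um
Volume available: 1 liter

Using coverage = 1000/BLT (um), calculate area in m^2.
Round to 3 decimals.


1 L = 1e6 mm^3, thickness = 258 um = 0.258 mm
Area = 1e6 / 0.258 mm^2 = (1e6 / 0.258) / 1e6 m^2 = 1000 / 258 m^2
= 3.876 m^2

3.876


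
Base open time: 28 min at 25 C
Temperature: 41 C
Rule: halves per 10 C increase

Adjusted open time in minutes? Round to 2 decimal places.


Acceleration = 2^((41-25)/10) = 3.0314
Open time = 28 / 3.0314 = 9.24 min

9.24


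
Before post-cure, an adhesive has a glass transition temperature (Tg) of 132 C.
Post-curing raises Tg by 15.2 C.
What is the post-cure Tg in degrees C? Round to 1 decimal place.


Tg_post = Tg_base + delta_Tg
= 132 + 15.2
= 147.2 C

147.2


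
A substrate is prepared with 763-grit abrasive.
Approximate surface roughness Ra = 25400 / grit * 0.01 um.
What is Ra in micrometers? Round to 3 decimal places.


Ra = 25400 / 763 * 0.01 = 0.333 um

0.333


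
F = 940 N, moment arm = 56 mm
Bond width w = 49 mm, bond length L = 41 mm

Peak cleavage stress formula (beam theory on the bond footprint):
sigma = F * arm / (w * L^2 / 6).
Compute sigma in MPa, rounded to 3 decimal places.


sigma = (940 * 56) / (49 * 1681 / 6)
= 52640 * 6 / 82369
= 315840 / 82369
= 3.834 MPa

3.834


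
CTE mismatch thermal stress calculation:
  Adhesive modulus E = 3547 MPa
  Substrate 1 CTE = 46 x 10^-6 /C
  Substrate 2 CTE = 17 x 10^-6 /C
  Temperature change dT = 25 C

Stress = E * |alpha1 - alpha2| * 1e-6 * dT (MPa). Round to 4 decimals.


delta_alpha = |46 - 17| = 29 x 10^-6/C
Stress = 3547 * 29e-6 * 25
= 2.5716 MPa

2.5716


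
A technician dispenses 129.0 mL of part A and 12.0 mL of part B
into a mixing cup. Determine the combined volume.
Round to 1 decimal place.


Combined volume = 129.0 + 12.0
= 141.0 mL

141.0


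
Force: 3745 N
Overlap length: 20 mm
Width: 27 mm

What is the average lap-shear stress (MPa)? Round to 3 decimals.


Average shear stress = F / (overlap * width)
= 3745 / (20 * 27)
= 6.935 MPa

6.935


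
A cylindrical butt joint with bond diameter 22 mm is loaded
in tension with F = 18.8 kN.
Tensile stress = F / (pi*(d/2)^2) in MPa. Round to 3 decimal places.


Area = pi * (22/2)^2 = 380.1327 mm^2
Stress = 18.8*1000 / 380.1327
= 49.456 MPa

49.456


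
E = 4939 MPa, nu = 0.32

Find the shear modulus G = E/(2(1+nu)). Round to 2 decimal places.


G = 4939 / (2 * 1.32)
= 1870.83 MPa

1870.83


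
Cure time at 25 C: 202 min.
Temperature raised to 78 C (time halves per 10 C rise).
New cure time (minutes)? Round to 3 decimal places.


Acceleration factor = 2^(53/10) = 39.3966
New time = 202 / 39.3966 = 5.127 min

5.127


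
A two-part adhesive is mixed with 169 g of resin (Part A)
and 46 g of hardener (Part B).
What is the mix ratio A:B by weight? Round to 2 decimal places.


Mix ratio = mass_A / mass_B
= 169 / 46
= 3.67

3.67


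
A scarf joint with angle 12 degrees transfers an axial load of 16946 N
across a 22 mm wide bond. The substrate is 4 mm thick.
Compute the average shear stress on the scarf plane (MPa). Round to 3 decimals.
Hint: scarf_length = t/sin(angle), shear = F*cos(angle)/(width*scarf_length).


scarf_length = 4 / sin(12 deg) = 19.2389 mm
cos(12 deg) = 0.978148
shear stress = 16946 * 0.978148 / (22 * 19.2389)
= 39.162 MPa

39.162


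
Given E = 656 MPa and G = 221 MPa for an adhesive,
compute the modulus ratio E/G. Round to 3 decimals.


E/G ratio = 656 / 221 = 2.968

2.968


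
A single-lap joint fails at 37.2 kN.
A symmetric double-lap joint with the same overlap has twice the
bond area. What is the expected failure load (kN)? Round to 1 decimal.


Double-lap load = 2 * 37.2 = 74.4 kN

74.4


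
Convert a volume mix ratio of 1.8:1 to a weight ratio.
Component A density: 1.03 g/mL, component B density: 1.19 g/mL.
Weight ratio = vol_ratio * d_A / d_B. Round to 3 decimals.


= 1.8 * 1.03 / 1.19 = 1.558

1.558


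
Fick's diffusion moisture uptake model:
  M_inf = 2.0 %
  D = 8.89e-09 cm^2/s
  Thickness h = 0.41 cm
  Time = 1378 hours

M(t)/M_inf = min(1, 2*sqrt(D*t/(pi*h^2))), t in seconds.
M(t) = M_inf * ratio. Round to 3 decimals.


t_sec = 1378 * 3600 = 4960800
ratio = 2*sqrt(8.89e-09*4960800/(pi*0.41^2))
= min(1, 0.577960)
= 0.577960
M(t) = 2.0 * 0.577960 = 1.156 %

1.156


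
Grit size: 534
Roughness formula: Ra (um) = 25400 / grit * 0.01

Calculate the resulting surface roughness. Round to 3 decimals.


Ra = 25400 / 534 * 0.01
= 0.476 um

0.476


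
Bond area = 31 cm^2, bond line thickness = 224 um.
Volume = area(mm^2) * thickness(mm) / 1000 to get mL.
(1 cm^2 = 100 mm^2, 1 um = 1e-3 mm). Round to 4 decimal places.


area_mm2 = 31 * 100 = 3100
blt_mm = 224 * 1e-3 = 0.224
vol_mm3 = 3100 * 0.224 = 694.4
vol_mL = 694.4 / 1000 = 0.6944 mL

0.6944


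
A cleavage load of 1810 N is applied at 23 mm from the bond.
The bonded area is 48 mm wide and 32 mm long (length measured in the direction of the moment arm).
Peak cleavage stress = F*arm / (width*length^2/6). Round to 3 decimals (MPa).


Moment = 1810 * 23 = 41630 N*mm
Section modulus = 48 * 1024 / 6 = 49152 / 6 mm^3
Stress = 41630 / (49152 / 6) = 249780 / 49152
= 5.082 MPa

5.082


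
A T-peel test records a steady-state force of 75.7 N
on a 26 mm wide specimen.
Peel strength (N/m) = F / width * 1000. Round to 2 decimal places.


Peel strength = 75.7 / 26 * 1000
= 2911.54 N/m

2911.54


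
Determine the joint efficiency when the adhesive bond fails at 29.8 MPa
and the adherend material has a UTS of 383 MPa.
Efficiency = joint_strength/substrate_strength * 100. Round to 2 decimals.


Joint efficiency = 29.8 / 383 * 100
= 7.78%

7.78


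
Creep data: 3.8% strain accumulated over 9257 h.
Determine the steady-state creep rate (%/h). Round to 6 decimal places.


Rate = 3.8 / 9257 = 0.000411 %/h

0.000411


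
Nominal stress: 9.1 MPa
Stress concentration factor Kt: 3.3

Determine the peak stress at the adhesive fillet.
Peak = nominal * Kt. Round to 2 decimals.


Peak stress = 9.1 * 3.3
= 30.03 MPa

30.03


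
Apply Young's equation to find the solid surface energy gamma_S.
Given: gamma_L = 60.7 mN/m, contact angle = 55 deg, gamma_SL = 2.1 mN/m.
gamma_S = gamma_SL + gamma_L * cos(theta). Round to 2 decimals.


theta_rad = 55 * pi/180 = 0.959931
gamma_S = 2.1 + 60.7 * cos(0.959931)
= 36.92 mN/m

36.92


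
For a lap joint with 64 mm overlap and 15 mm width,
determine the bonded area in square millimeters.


Area = 64 * 15 = 960 mm^2

960


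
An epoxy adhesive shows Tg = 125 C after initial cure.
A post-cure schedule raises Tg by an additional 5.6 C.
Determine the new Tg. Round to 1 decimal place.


New Tg = 125 + 5.6
= 130.6 C

130.6


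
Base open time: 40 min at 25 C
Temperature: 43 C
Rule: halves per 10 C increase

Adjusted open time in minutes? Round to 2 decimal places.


Acceleration = 2^((43-25)/10) = 3.4822
Open time = 40 / 3.4822 = 11.49 min

11.49


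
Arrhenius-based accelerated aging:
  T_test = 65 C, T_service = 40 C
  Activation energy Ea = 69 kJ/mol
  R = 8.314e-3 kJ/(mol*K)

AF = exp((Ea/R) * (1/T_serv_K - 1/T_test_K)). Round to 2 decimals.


T_test_K = 338.15, T_serv_K = 313.15
AF = exp((69/8.314e-3) * (1/313.15 - 1/338.15))
= 7.09

7.09


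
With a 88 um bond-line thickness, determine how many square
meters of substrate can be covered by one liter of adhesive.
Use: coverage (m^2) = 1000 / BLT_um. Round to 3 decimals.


Coverage = 1000 / 88 = 11.364 m^2

11.364


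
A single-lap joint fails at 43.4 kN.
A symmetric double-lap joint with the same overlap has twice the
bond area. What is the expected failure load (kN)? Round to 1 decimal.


Double-lap load = 2 * 43.4 = 86.8 kN

86.8


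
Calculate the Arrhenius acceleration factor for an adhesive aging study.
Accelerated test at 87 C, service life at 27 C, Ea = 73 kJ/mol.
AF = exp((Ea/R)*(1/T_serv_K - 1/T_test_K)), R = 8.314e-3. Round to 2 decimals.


T_test = 360.15 K, T_serv = 300.15 K
Ea/R = 73 / 0.008314 = 8780.37
AF = exp(8780.37 * (1/300.15 - 1/360.15))
= 130.78

130.78


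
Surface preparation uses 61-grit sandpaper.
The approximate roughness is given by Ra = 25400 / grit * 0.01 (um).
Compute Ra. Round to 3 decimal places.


Ra = 25400 / 61 * 0.01
= 254 / 61
= 4.164 um

4.164


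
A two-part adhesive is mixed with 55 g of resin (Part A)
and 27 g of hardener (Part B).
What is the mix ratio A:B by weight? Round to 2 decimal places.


Mix ratio = mass_A / mass_B
= 55 / 27
= 2.04

2.04


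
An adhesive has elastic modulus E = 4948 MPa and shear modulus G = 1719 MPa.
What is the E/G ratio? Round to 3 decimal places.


E/G = 4948 / 1719 = 2.878

2.878


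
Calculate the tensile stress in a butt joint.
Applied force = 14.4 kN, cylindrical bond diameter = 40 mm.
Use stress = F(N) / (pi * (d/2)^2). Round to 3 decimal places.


A = pi * 20.0^2 = 1256.6371 mm^2
sigma = 14400.0 / 1256.6371 = 11.459 MPa

11.459


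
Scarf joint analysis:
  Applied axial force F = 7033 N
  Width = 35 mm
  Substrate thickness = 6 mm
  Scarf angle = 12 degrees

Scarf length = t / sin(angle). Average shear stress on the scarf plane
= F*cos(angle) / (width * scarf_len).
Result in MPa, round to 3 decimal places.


Scarf length = 6 / sin(12 deg) = 28.8584 mm
cos(12 deg) = 0.978148
Shear = 7033 * 0.978148 / (35 * 28.8584)
= 6.811 MPa

6.811


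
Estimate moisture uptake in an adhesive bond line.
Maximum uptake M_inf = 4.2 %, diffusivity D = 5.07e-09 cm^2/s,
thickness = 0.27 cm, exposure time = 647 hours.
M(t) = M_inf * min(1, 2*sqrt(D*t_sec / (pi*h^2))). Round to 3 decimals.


Convert time: 647 h = 2329200 s
ratio = min(1, 2*sqrt(5.07e-09*2329200/(pi*0.27^2)))
= 0.454149
M(t) = 4.2 * 0.454149 = 1.907%

1.907


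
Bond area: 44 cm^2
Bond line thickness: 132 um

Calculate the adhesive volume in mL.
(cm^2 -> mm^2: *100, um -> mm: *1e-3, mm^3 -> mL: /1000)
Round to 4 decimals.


V = 44*100 * 132*1e-3 / 1000
= 0.5808 mL

0.5808


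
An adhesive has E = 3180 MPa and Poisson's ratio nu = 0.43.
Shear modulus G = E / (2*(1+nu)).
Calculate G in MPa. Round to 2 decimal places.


G = 3180 / (2*(1+0.43))
= 3180 / 2.86
= 1111.89 MPa

1111.89


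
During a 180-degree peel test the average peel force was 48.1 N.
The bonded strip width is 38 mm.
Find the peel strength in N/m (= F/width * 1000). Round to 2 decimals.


Peel strength = F/width * 1000
= 48.1 / 38 * 1000
= 1265.79 N/m

1265.79


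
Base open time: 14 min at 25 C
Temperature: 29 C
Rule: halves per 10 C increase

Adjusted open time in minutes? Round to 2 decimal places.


Acceleration = 2^((29-25)/10) = 1.3195
Open time = 14 / 1.3195 = 10.61 min

10.61


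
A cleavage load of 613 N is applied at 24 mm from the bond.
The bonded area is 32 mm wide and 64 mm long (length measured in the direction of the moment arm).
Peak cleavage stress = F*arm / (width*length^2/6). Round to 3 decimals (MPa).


Moment = 613 * 24 = 14712 N*mm
Section modulus = 32 * 4096 / 6 = 131072 / 6 mm^3
Stress = 14712 / (131072 / 6) = 88272 / 131072
= 0.673 MPa

0.673


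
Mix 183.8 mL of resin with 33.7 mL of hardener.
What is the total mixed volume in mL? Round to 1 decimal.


Total = 183.8 + 33.7 = 217.5 mL

217.5


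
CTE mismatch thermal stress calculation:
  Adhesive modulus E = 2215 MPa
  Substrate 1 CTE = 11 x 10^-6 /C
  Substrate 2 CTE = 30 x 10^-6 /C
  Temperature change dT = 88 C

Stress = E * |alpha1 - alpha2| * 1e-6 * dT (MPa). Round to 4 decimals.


delta_alpha = |11 - 30| = 19 x 10^-6/C
Stress = 2215 * 19e-6 * 88
= 3.7035 MPa

3.7035


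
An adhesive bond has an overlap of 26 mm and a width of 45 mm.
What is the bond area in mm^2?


Bond area = overlap * width
= 26 * 45
= 1170 mm^2

1170


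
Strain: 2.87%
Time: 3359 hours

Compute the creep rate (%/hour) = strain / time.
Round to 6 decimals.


Creep rate = 2.87 / 3359
= 0.000854 %/h

0.000854


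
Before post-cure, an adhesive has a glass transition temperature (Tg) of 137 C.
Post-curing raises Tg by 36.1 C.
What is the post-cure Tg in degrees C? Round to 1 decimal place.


Tg_post = Tg_base + delta_Tg
= 137 + 36.1
= 173.1 C

173.1


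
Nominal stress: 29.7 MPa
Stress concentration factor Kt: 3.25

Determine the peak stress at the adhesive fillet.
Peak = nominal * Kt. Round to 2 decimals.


Peak stress = 29.7 * 3.25
= 96.53 MPa

96.53


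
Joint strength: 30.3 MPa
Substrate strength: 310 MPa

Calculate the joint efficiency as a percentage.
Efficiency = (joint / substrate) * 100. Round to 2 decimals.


Efficiency = (30.3 / 310) * 100 = 9.77%

9.77


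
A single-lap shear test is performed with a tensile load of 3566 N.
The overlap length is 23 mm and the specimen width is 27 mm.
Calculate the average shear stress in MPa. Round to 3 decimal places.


Shear stress = F / (overlap * width)
= 3566 / (23 * 27)
= 3566 / 621
= 5.742 MPa

5.742


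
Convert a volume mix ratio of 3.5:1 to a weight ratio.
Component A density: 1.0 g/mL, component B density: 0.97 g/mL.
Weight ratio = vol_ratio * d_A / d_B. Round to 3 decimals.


= 3.5 * 1.0 / 0.97 = 3.608

3.608


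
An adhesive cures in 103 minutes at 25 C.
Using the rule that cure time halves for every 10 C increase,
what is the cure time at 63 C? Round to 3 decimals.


Factor = 2^((63 - 25) / 10) = 13.9288
Cure time = 103 / 13.9288
= 7.395 minutes

7.395


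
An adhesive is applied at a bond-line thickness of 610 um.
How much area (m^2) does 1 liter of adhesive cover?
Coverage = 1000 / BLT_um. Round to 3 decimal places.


Coverage = 1000 / 610 = 1.639 m^2

1.639


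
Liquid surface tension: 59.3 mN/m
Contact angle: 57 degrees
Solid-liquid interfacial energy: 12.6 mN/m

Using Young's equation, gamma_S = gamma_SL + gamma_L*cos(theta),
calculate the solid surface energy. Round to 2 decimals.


gamma_S = 12.6 + 59.3 * cos(57)
= 44.90 mN/m

44.90


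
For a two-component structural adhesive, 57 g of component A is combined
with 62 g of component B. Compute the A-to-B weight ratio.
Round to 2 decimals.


Weight ratio A:B = 57 / 62
= 0.92

0.92


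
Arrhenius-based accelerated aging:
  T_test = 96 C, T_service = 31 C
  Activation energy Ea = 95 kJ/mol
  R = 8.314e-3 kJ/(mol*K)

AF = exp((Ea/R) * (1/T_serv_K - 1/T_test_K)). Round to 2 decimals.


T_test_K = 369.15, T_serv_K = 304.15
AF = exp((95/8.314e-3) * (1/304.15 - 1/369.15))
= 746.28

746.28


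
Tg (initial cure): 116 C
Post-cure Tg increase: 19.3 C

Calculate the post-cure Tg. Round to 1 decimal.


Post-cure Tg = 116 + 19.3 = 135.3 C

135.3


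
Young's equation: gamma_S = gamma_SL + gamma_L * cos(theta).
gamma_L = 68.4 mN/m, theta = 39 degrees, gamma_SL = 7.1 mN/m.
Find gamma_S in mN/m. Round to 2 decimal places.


cos(39 deg) = 0.777146
gamma_S = 7.1 + 68.4 * 0.777146
= 60.26 mN/m

60.26


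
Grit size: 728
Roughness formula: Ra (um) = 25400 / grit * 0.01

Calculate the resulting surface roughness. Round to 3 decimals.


Ra = 25400 / 728 * 0.01
= 0.349 um

0.349


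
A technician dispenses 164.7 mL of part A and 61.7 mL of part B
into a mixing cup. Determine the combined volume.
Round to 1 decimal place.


Combined volume = 164.7 + 61.7
= 226.4 mL

226.4


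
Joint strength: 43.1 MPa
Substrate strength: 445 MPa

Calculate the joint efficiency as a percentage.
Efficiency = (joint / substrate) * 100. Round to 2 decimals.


Efficiency = (43.1 / 445) * 100 = 9.69%

9.69


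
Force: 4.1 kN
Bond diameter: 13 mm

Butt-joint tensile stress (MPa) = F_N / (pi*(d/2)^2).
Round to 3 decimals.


F_N = 4.1 * 1000 = 4100.0 N
A = pi*(6.5)^2 = 132.7323 mm^2
stress = 4100.0 / 132.7323 = 30.889 MPa

30.889


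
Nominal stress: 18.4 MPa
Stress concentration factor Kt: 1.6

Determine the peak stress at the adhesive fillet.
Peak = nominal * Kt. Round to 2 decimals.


Peak stress = 18.4 * 1.6
= 29.44 MPa

29.44


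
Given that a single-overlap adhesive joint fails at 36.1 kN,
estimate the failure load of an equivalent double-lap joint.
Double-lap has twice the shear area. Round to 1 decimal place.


Double-lap factor = 2
Expected load = 36.1 * 2 = 72.2 kN

72.2


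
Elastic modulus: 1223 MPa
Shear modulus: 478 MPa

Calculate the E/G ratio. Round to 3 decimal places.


E / G = 1223 / 478 = 2.559

2.559


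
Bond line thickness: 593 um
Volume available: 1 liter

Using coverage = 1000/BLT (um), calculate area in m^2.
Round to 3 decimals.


1 L = 1e6 mm^3, thickness = 593 um = 0.593 mm
Area = 1e6 / 0.593 mm^2 = (1e6 / 0.593) / 1e6 m^2 = 1000 / 593 m^2
= 1.686 m^2

1.686


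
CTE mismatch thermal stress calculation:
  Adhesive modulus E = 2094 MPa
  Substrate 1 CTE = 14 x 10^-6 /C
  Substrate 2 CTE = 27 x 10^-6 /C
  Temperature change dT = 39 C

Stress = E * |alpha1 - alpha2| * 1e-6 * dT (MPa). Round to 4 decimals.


delta_alpha = |14 - 27| = 13 x 10^-6/C
Stress = 2094 * 13e-6 * 39
= 1.0617 MPa

1.0617


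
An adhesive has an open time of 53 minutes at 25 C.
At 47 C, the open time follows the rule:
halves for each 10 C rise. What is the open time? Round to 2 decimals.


Factor = 2^((47-25)/10) = 4.5948
Open time = 53 / 4.5948 = 11.53 min

11.53


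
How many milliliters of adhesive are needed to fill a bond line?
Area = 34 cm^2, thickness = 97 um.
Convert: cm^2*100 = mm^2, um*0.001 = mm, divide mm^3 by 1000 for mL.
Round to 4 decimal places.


= (34 * 100) * (97 * 0.001) / 1000
= 0.3298 mL

0.3298


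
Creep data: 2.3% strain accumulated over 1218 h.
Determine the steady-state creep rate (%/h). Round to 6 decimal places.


Rate = 2.3 / 1218 = 0.001888 %/h

0.001888


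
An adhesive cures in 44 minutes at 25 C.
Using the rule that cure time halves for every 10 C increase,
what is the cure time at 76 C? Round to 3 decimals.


Factor = 2^((76 - 25) / 10) = 34.2968
Cure time = 44 / 34.2968
= 1.283 minutes

1.283


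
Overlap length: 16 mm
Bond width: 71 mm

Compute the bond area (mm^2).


Bond area = 16 * 71 = 1136 mm^2

1136


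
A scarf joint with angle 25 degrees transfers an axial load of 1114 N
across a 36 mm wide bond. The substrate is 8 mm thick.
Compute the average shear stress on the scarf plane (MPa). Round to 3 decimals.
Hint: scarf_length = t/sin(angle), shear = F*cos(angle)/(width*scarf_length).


scarf_length = 8 / sin(25 deg) = 18.9296 mm
cos(25 deg) = 0.906308
shear stress = 1114 * 0.906308 / (36 * 18.9296)
= 1.482 MPa

1.482


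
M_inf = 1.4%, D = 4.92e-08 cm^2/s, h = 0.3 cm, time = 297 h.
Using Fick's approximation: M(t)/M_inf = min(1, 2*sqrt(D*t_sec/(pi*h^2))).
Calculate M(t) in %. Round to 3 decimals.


t = 1069200 s
ratio = min(1, 2*sqrt(4.92e-08*1069200/(pi*0.0900)))
= 0.862672
M(t) = 1.4 * 0.862672 = 1.208%

1.208


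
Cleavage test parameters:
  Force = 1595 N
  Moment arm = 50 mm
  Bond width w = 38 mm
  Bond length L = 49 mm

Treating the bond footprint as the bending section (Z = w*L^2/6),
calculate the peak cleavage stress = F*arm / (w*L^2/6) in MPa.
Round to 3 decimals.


M = 1595 * 50 = 79750 N*mm
Z = 38 * 49^2 / 6 = 91238 / 6 mm^3
sigma = M / Z = 6 * 79750 / 91238 = 478500 / 91238
= 5.245 MPa

5.245


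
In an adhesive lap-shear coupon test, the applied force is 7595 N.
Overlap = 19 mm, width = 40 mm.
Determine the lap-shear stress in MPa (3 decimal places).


stress = F / (overlap * width)
= 7595 / (19 * 40)
= 9.993 MPa

9.993


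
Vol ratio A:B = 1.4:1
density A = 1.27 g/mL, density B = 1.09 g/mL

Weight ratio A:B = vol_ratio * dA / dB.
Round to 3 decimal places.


Weight ratio = 1.4 * 1.27 / 1.09
= 1.631

1.631


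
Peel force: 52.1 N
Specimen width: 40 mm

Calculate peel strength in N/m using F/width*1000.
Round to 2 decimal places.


Peel strength = 52.1 / 40 * 1000 = 1302.50 N/m

1302.50


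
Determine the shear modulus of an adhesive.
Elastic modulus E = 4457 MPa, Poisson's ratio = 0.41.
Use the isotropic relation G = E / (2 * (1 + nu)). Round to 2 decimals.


G = 4457 / (2*(1+0.41)) = 4457 / 2.82
= 1580.50 MPa

1580.50


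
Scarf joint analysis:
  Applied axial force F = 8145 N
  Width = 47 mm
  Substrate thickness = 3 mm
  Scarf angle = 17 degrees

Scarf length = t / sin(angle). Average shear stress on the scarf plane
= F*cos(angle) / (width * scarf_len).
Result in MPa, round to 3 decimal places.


Scarf length = 3 / sin(17 deg) = 10.2609 mm
cos(17 deg) = 0.956305
Shear = 8145 * 0.956305 / (47 * 10.2609)
= 16.151 MPa

16.151


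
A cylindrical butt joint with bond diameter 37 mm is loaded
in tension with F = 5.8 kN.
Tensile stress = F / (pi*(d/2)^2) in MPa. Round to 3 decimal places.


Area = pi * (37/2)^2 = 1075.2101 mm^2
Stress = 5.8*1000 / 1075.2101
= 5.394 MPa

5.394


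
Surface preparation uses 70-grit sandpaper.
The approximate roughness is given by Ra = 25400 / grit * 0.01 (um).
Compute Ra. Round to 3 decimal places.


Ra = 25400 / 70 * 0.01
= 254 / 70
= 3.629 um

3.629


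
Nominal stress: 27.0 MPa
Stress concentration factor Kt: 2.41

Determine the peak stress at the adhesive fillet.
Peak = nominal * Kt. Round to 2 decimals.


Peak stress = 27.0 * 2.41
= 65.07 MPa

65.07


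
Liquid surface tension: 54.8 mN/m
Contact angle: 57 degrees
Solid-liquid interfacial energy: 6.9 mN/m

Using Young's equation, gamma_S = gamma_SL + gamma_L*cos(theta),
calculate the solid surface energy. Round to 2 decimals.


gamma_S = 6.9 + 54.8 * cos(57)
= 36.75 mN/m

36.75


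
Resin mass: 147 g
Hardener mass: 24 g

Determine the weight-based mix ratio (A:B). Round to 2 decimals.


Ratio = 147 / 24 = 6.13

6.13


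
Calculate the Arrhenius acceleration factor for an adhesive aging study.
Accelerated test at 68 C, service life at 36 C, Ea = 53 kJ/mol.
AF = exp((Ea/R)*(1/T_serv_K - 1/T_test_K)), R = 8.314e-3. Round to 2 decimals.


T_test = 341.15 K, T_serv = 309.15 K
Ea/R = 53 / 0.008314 = 6374.79
AF = exp(6374.79 * (1/309.15 - 1/341.15))
= 6.92

6.92


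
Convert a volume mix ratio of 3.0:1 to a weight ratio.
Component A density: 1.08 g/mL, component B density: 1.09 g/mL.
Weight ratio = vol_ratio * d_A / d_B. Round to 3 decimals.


= 3.0 * 1.08 / 1.09 = 2.972

2.972


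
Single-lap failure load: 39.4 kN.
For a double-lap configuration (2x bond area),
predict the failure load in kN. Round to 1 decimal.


Failure load = 39.4 * 2 = 78.8 kN

78.8


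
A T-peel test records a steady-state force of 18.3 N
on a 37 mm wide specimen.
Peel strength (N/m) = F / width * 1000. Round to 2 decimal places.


Peel strength = 18.3 / 37 * 1000
= 494.59 N/m

494.59


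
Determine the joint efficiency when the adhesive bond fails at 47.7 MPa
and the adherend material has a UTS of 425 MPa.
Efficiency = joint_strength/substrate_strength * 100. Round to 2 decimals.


Joint efficiency = 47.7 / 425 * 100
= 11.22%

11.22


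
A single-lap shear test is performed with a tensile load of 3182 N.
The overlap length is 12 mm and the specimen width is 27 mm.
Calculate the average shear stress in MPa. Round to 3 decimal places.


Shear stress = F / (overlap * width)
= 3182 / (12 * 27)
= 3182 / 324
= 9.821 MPa

9.821


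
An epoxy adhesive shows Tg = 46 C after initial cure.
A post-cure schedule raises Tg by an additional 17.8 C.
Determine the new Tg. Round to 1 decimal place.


New Tg = 46 + 17.8
= 63.8 C

63.8


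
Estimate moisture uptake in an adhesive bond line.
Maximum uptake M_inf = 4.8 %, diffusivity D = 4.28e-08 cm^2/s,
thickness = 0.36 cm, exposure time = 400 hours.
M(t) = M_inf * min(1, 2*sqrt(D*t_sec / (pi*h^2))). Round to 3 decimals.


Convert time: 400 h = 1440000 s
ratio = min(1, 2*sqrt(4.28e-08*1440000/(pi*0.36^2)))
= 0.778136
M(t) = 4.8 * 0.778136 = 3.735%

3.735


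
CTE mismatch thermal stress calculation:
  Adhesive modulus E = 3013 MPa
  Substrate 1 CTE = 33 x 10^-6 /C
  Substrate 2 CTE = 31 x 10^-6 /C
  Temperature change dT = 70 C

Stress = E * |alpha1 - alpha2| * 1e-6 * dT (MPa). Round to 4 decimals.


delta_alpha = |33 - 31| = 2 x 10^-6/C
Stress = 3013 * 2e-6 * 70
= 0.4218 MPa

0.4218


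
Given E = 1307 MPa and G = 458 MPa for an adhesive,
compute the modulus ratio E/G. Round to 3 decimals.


E/G ratio = 1307 / 458 = 2.854

2.854


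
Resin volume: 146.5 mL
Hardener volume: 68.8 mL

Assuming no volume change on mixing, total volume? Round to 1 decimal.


V_total = 146.5 + 68.8 = 215.3 mL

215.3


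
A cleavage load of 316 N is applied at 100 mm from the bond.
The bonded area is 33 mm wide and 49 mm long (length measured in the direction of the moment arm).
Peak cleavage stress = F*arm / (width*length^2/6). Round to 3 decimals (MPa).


Moment = 316 * 100 = 31600 N*mm
Section modulus = 33 * 2401 / 6 = 79233 / 6 mm^3
Stress = 31600 / (79233 / 6) = 189600 / 79233
= 2.393 MPa

2.393


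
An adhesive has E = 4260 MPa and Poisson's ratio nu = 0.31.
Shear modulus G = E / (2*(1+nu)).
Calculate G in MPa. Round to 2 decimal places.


G = 4260 / (2*(1+0.31))
= 4260 / 2.62
= 1625.95 MPa

1625.95


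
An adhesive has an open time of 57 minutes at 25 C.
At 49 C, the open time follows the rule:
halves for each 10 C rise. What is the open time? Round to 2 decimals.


Factor = 2^((49-25)/10) = 5.2780
Open time = 57 / 5.2780 = 10.80 min

10.80


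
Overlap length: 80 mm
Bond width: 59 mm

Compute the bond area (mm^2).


Bond area = 80 * 59 = 4720 mm^2

4720


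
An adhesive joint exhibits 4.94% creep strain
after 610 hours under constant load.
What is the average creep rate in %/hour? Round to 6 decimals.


Creep rate = strain / time
= 4.94 / 610
= 0.008098 %/h

0.008098


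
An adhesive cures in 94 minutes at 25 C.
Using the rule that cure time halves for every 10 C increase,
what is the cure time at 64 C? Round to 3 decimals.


Factor = 2^((64 - 25) / 10) = 14.9285
Cure time = 94 / 14.9285
= 6.297 minutes

6.297


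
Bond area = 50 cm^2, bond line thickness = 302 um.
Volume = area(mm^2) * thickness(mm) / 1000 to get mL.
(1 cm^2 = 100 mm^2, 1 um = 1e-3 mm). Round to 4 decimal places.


area_mm2 = 50 * 100 = 5000
blt_mm = 302 * 1e-3 = 0.302
vol_mm3 = 5000 * 0.302 = 1510.0
vol_mL = 1510.0 / 1000 = 1.5100 mL

1.5100


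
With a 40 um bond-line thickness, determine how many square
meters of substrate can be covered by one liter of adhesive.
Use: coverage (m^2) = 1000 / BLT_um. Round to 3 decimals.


Coverage = 1000 / 40 = 25.000 m^2

25.000


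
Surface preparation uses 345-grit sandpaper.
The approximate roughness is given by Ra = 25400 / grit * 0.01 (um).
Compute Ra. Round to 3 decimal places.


Ra = 25400 / 345 * 0.01
= 254 / 345
= 0.736 um

0.736


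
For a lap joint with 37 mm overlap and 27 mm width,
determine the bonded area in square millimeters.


Area = 37 * 27 = 999 mm^2

999


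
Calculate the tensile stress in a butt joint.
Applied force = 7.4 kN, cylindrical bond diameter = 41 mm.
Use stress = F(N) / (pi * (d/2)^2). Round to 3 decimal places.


A = pi * 20.5^2 = 1320.2543 mm^2
sigma = 7400.0 / 1320.2543 = 5.605 MPa

5.605


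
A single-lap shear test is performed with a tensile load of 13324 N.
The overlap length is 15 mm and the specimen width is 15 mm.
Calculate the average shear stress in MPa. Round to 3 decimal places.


Shear stress = F / (overlap * width)
= 13324 / (15 * 15)
= 13324 / 225
= 59.218 MPa

59.218


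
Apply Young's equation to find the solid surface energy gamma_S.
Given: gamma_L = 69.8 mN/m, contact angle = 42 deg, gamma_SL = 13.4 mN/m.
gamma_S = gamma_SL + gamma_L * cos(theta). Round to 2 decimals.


theta_rad = 42 * pi/180 = 0.733038
gamma_S = 13.4 + 69.8 * cos(0.733038)
= 65.27 mN/m

65.27


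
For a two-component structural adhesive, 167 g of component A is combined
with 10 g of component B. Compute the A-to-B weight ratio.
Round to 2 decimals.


Weight ratio A:B = 167 / 10
= 16.70

16.70


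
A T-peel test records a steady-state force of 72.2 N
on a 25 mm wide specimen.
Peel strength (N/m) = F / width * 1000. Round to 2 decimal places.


Peel strength = 72.2 / 25 * 1000
= 2888.00 N/m

2888.00


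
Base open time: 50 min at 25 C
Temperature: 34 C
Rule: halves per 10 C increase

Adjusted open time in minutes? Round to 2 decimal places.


Acceleration = 2^((34-25)/10) = 1.8661
Open time = 50 / 1.8661 = 26.79 min

26.79


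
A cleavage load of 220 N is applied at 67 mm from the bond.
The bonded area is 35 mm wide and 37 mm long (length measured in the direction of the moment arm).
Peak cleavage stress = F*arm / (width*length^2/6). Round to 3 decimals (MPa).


Moment = 220 * 67 = 14740 N*mm
Section modulus = 35 * 1369 / 6 = 47915 / 6 mm^3
Stress = 14740 / (47915 / 6) = 88440 / 47915
= 1.846 MPa

1.846


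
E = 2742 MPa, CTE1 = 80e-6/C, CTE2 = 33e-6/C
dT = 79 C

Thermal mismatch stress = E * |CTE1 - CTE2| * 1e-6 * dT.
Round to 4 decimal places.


= 2742 * 47e-6 * 79
= 10.1810 MPa

10.1810


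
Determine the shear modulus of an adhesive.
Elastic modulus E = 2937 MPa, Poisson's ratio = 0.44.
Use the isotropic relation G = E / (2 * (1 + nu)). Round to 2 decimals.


G = 2937 / (2*(1+0.44)) = 2937 / 2.88
= 1019.79 MPa

1019.79


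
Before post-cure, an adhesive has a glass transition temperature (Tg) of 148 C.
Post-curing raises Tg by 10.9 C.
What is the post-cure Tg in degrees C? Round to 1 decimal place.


Tg_post = Tg_base + delta_Tg
= 148 + 10.9
= 158.9 C

158.9


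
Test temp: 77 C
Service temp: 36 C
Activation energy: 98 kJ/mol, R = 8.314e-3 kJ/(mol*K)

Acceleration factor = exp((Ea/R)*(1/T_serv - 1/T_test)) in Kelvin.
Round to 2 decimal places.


AF = exp((98/0.008314)*(1/309.15 - 1/350.15))
= 86.88

86.88


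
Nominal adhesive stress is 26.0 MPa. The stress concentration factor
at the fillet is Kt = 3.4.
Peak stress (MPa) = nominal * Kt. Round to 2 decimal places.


Peak = 26.0 * 3.4 = 88.40 MPa

88.40


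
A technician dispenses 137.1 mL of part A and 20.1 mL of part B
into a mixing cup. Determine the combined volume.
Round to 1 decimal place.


Combined volume = 137.1 + 20.1
= 157.2 mL

157.2


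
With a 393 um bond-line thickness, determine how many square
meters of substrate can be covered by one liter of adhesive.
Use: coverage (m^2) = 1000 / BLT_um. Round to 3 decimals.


Coverage = 1000 / 393 = 2.545 m^2

2.545


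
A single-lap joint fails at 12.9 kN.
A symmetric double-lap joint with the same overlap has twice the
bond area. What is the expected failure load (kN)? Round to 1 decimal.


Double-lap load = 2 * 12.9 = 25.8 kN

25.8


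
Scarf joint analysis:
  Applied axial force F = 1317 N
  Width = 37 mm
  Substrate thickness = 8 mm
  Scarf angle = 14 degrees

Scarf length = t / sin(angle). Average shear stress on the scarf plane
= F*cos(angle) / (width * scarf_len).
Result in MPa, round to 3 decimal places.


Scarf length = 8 / sin(14 deg) = 33.0685 mm
cos(14 deg) = 0.970296
Shear = 1317 * 0.970296 / (37 * 33.0685)
= 1.044 MPa

1.044


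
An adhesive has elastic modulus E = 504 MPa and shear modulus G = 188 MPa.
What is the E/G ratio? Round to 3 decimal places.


E/G = 504 / 188 = 2.681

2.681


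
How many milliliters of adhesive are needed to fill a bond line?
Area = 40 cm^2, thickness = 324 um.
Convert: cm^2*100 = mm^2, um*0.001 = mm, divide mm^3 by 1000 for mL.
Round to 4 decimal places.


= (40 * 100) * (324 * 0.001) / 1000
= 1.2960 mL

1.2960


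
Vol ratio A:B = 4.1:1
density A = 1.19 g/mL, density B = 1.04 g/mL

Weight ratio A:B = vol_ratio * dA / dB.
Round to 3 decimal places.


Weight ratio = 4.1 * 1.19 / 1.04
= 4.691

4.691
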